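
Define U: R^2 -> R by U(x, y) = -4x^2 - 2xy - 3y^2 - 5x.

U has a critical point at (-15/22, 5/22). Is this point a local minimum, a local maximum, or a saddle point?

local maximum

The Hessian of U is constant: H = [[-8, -2], [-2, -6]].
det(H) = (-8)·(-6) − (-2)² = 44.
det(H) > 0 and tr(H) = -14 < 0, so H is negative definite and the point is a local maximum.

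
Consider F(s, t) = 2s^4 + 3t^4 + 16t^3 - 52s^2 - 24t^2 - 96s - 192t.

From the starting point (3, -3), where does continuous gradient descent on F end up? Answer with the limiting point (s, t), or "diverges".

(4, -4)

F is separable, so gradient descent decouples: s follows -∂F/∂s, t follows -∂F/∂t.
∂F/∂s = 8(s - 4)(s + 1)(s + 3); at s=3 this is -192, so s increases.
∂F/∂t = 12(t - 2)(t + 2)(t + 4); at t=-3 this is 60, so t decreases.
s converges to its nearest critical value 4 (a local min of the s-part); t converges to -4. The iterate converges to (4, -4).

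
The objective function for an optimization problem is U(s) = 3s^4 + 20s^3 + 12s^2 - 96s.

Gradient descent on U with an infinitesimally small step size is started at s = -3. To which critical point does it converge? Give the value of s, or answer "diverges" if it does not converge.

-4

U'(s) = 12(s - 1)(s + 2)(s + 4), so U'(-3) = 48.
Gradient descent moves in the -U' direction, i.e. s is decreasing.
The nearest critical point in that direction is s = -4, where U'' = 120 > 0 (a local minimum). The iterate converges there.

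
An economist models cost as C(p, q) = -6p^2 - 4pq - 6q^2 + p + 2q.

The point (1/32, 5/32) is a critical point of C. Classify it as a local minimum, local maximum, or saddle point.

The Hessian of C is constant: H = [[-12, -4], [-4, -12]].
det(H) = (-12)·(-12) − (-4)² = 128.
det(H) > 0 and tr(H) = -24 < 0, so H is negative definite and the point is a local maximum.

local maximum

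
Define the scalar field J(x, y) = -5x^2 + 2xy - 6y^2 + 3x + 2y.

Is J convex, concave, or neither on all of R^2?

J is quadratic, so its Hessian is the constant matrix H = [[-10, 2], [2, -12]].
det(H) = 116, tr(H) = -22.
det(H) > 0 and tr(H) < 0, so H is negative definite everywhere: concave.

concave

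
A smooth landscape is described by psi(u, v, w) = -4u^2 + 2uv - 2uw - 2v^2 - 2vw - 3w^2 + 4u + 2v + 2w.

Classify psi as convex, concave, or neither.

psi is quadratic, so its Hessian is the constant matrix H = [[-8, 2, -2], [2, -4, -2], [-2, -2, -6]].
Leading principal minors: -8, 28, -104.
Signs alternate −, +, − ⇒ H ≺ 0 ⇒ concave.

concave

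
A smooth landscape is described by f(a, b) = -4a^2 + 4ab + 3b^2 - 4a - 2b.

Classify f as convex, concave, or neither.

neither

f is quadratic, so its Hessian is the constant matrix H = [[-8, 4], [4, 6]].
det(H) = -64, tr(H) = -2.
det(H) < 0, so H is indefinite: neither convex nor concave.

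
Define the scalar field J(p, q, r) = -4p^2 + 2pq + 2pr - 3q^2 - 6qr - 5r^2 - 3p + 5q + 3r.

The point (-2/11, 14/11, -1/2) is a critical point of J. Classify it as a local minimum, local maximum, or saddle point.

local maximum

The Hessian is constant: H = [[-8, 2, 2], [2, -6, -6], [2, -6, -10]].
Leading principal minors: Δ₁ = -8, Δ₂ = 44, Δ₃ = -176.
The minors alternate sign starting negative (−, +, −), so H is negative definite: a local maximum.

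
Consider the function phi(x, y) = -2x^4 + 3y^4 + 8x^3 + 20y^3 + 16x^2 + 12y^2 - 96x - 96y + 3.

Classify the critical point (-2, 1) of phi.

saddle point

The mixed partial ∂²phi/∂x∂y is 0, so the Hessian at any point is diag(phi_xx, phi_yy) = diag(8(-3x^2 + 6x + 4), 12(3y^2 + 10y + 2)).
At (-2, 1): H = diag(-160, 180).
The eigenvalues have opposite signs, so H is indefinite: a saddle point.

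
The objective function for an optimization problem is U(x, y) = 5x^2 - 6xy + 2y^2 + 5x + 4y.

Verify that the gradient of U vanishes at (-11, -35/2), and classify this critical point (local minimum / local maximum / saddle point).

∇U = (10x - 6y + 5, -6x + 4y + 4); substituting (-11, -35/2) gives ∇U = (0, 0), so (-11, -35/2) is indeed a critical point.
The Hessian of U is constant: H = [[10, -6], [-6, 4]].
det(H) = 10·4 − (-6)² = 4.
det(H) > 0 and tr(H) = 14 > 0, so H is positive definite and the point is a local minimum.

local minimum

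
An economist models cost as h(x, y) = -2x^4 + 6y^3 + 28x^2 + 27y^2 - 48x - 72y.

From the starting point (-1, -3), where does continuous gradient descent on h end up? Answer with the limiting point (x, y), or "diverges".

(1, 1)

h is separable, so gradient descent decouples: x follows -∂h/∂x, y follows -∂h/∂y.
∂h/∂x = -8(x - 2)(x - 1)(x + 3); at x=-1 this is -96, so x increases.
∂h/∂y = 18(y - 1)(y + 4); at y=-3 this is -72, so y increases.
x converges to its nearest critical value 1 (a local min of the x-part); y converges to 1. The iterate converges to (1, 1).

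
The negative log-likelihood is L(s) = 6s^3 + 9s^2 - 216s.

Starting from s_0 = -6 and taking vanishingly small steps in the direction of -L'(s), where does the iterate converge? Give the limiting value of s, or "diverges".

L'(s) = 18(s - 3)(s + 4), so L'(-6) = 324.
Gradient descent moves in the -L' direction, i.e. s is decreasing.
There is no critical point below s=-6, and L' keeps the same sign, so the iterate runs off to −∞.

diverges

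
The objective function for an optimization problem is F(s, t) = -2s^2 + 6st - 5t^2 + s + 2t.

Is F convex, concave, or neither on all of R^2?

concave

F is quadratic, so its Hessian is the constant matrix H = [[-4, 6], [6, -10]].
det(H) = 4, tr(H) = -14.
det(H) > 0 and tr(H) < 0, so H is negative definite everywhere: concave.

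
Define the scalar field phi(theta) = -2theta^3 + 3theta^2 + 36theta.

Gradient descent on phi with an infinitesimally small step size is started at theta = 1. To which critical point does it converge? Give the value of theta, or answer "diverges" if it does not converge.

phi'(theta) = -6(theta - 3)(theta + 2), so phi'(1) = 36.
Gradient descent moves in the -phi' direction, i.e. theta is decreasing.
The nearest critical point in that direction is theta = -2, where phi'' = 30 > 0 (a local minimum). The iterate converges there.

-2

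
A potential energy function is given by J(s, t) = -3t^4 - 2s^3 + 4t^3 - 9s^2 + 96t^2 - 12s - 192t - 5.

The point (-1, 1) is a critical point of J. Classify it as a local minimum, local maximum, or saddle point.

saddle point

The mixed partial ∂²J/∂s∂t is 0, so the Hessian at any point is diag(J_ss, J_tt) = diag(-6(2s + 3), 12(-3t^2 + 2t + 16)).
At (-1, 1): H = diag(-6, 180).
The eigenvalues have opposite signs, so H is indefinite: a saddle point.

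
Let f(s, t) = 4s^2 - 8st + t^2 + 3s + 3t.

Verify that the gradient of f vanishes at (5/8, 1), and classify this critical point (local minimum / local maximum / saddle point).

saddle point

∇f = (8s - 8t + 3, -8s + 2t + 3); substituting (5/8, 1) gives ∇f = (0, 0), so (5/8, 1) is indeed a critical point.
The Hessian of f is constant: H = [[8, -8], [-8, 2]].
det(H) = 8·2 − (-8)² = -48.
Since det(H) < 0, H is indefinite and the critical point is a saddle point.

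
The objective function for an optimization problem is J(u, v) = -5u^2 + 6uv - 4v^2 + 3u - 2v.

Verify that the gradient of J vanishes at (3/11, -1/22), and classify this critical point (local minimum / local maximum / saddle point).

local maximum

∇J = (-10u + 6v + 3, 6u - 8v - 2); substituting (3/11, -1/22) gives ∇J = (0, 0), so (3/11, -1/22) is indeed a critical point.
The Hessian of J is constant: H = [[-10, 6], [6, -8]].
det(H) = (-10)·(-8) − 6² = 44.
det(H) > 0 and tr(H) = -18 < 0, so H is negative definite and the point is a local maximum.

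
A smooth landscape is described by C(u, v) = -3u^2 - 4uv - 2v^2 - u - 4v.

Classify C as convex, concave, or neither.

C is quadratic, so its Hessian is the constant matrix H = [[-6, -4], [-4, -4]].
det(H) = 8, tr(H) = -10.
det(H) > 0 and tr(H) < 0, so H is negative definite everywhere: concave.

concave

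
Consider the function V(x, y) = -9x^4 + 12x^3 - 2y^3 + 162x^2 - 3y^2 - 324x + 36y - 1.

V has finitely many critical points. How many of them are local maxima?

2

V separates as a function of x plus a function of y, so ∇V=0 decouples.
∂V/∂x = -36(x - 3)(x - 1)(x + 3) = 0 at x ∈ {-3, 1, 3}; ∂V/∂y = -6(y - 2)(y + 3) = 0 at y ∈ {-3, 2}.
The Hessian is diagonal: diag(V_xx, V_yy). Second derivatives: V_xx(-3)=-864, V_xx(1)=288, V_xx(3)=-432; V_yy(-3)=30, V_yy(2)=-30.
Local maxima occur where both diagonal entries negative: (-3, 2), (3, 2). Count: 2.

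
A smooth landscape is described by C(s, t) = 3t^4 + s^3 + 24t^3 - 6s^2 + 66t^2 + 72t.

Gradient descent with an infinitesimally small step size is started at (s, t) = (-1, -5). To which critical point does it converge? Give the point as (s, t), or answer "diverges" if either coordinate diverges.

C is separable, so gradient descent decouples: s follows -∂C/∂s, t follows -∂C/∂t.
∂C/∂s = 3s(s - 4); at s=-1 this is 15, so s decreases.
∂C/∂t = 12(t + 1)(t + 2)(t + 3); at t=-5 this is -288, so t increases.
The s-coordinate has no critical point in that direction and runs off to infinity.

diverges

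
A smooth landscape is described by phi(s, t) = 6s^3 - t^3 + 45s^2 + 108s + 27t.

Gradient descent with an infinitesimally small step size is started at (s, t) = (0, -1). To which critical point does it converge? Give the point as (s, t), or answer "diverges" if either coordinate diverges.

phi is separable, so gradient descent decouples: s follows -∂phi/∂s, t follows -∂phi/∂t.
∂phi/∂s = 18(s + 2)(s + 3); at s=0 this is 108, so s decreases.
∂phi/∂t = -3(t - 3)(t + 3); at t=-1 this is 24, so t decreases.
s converges to its nearest critical value -2 (a local min of the s-part); t converges to -3. The iterate converges to (-2, -3).

(-2, -3)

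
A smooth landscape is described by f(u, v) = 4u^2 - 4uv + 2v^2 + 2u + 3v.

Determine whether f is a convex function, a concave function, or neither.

convex

f is quadratic, so its Hessian is the constant matrix H = [[8, -4], [-4, 4]].
det(H) = 16, tr(H) = 12.
det(H) > 0 and tr(H) > 0, so H is positive definite everywhere: convex.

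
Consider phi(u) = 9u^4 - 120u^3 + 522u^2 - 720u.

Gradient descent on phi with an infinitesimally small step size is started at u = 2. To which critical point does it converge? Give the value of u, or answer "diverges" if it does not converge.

phi'(u) = 36(u - 5)(u - 4)(u - 1), so phi'(2) = 216.
Gradient descent moves in the -phi' direction, i.e. u is decreasing.
The nearest critical point in that direction is u = 1, where phi'' = 432 > 0 (a local minimum). The iterate converges there.

1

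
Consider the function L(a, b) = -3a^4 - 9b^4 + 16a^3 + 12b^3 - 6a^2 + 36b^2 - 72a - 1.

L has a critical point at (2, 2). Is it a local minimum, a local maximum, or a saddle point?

saddle point

The mixed partial ∂²L/∂a∂b is 0, so the Hessian at any point is diag(L_aa, L_bb) = diag(12(-3a^2 + 8a - 1), 36(-3b^2 + 2b + 2)).
At (2, 2): H = diag(36, -216).
The eigenvalues have opposite signs, so H is indefinite: a saddle point.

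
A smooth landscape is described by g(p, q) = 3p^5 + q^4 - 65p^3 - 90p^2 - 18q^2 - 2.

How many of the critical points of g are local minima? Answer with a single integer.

g separates as a function of p plus a function of q, so ∇g=0 decouples.
∂g/∂p = 15p(p - 4)(p + 1)(p + 3) = 0 at p ∈ {-3, -1, 0, 4}; ∂g/∂q = 4q(q - 3)(q + 3) = 0 at q ∈ {-3, 0, 3}.
The Hessian is diagonal: diag(g_pp, g_qq). Second derivatives: g_pp(-3)=-630, g_pp(-1)=150, g_pp(0)=-180, g_pp(4)=2100; g_qq(-3)=72, g_qq(0)=-36, g_qq(3)=72.
Local minima occur where both diagonal entries positive: (-1, -3), (-1, 3), (4, -3), (4, 3). Count: 4.

4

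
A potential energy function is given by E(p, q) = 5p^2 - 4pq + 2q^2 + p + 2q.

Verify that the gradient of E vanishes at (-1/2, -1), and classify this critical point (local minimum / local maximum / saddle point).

∇E = (10p - 4q + 1, -4p + 4q + 2); substituting (-1/2, -1) gives ∇E = (0, 0), so (-1/2, -1) is indeed a critical point.
The Hessian of E is constant: H = [[10, -4], [-4, 4]].
det(H) = 10·4 − (-4)² = 24.
det(H) > 0 and tr(H) = 14 > 0, so H is positive definite and the point is a local minimum.

local minimum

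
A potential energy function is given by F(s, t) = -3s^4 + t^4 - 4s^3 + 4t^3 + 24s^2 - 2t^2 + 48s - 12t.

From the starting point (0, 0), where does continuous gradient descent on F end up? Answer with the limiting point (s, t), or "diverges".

F is separable, so gradient descent decouples: s follows -∂F/∂s, t follows -∂F/∂t.
∂F/∂s = -12(s - 2)(s + 1)(s + 2); at s=0 this is 48, so s decreases.
∂F/∂t = 4(t - 1)(t + 1)(t + 3); at t=0 this is -12, so t increases.
s converges to its nearest critical value -1 (a local min of the s-part); t converges to 1. The iterate converges to (-1, 1).

(-1, 1)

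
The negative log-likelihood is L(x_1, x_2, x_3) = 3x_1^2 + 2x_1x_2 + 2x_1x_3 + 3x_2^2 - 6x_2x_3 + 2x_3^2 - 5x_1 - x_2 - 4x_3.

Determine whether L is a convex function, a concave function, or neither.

L is quadratic, so its Hessian is the constant matrix H = [[6, 2, 2], [2, 6, -6], [2, -6, 4]].
Leading principal minors: 6, 32, -160.
Neither pattern holds ⇒ H is indefinite ⇒ neither convex nor concave.

neither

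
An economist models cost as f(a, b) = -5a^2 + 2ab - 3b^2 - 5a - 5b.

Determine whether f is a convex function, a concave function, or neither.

f is quadratic, so its Hessian is the constant matrix H = [[-10, 2], [2, -6]].
det(H) = 56, tr(H) = -16.
det(H) > 0 and tr(H) < 0, so H is negative definite everywhere: concave.

concave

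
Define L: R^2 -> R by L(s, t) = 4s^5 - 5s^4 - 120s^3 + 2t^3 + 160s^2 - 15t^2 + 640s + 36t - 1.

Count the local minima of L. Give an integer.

2

L separates as a function of s plus a function of t, so ∇L=0 decouples.
∂L/∂s = 20(s - 4)(s - 2)(s + 1)(s + 4) = 0 at s ∈ {-4, -1, 2, 4}; ∂L/∂t = 6(t - 3)(t - 2) = 0 at t ∈ {2, 3}.
The Hessian is diagonal: diag(L_ss, L_tt). Second derivatives: L_ss(-4)=-2880, L_ss(-1)=900, L_ss(2)=-720, L_ss(4)=1600; L_tt(2)=-6, L_tt(3)=6.
Local minima occur where both diagonal entries positive: (-1, 3), (4, 3). Count: 2.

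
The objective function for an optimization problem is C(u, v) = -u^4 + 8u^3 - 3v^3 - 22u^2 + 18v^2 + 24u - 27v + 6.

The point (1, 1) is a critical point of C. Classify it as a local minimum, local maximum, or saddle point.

The mixed partial ∂²C/∂u∂v is 0, so the Hessian at any point is diag(C_uu, C_vv) = diag(4(-3u^2 + 12u - 11), 18(-v + 2)).
At (1, 1): H = diag(-8, 18).
The eigenvalues have opposite signs, so H is indefinite: a saddle point.

saddle point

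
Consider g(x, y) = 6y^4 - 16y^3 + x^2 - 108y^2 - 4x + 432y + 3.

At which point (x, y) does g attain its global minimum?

g(x,y) separates as P(x) + Q(y) + 3, so its minimum is min P + min Q + 3.
P'(x) = 2x - 4 vanishes at x ∈ {2}; Q'(y) = 24(y - 3)(y - 2)(y + 3) vanishes at y ∈ {-3, 2, 3}.
Local minima of P (where P''>0): P(2)=-4. Local minima of Q: Q(-3)=-1350, Q(3)=378.
So the global minimum of g is P(2) + Q(-3) + 3 = -4 − 1350 + 3 = -1351, attained at (2, -3).

(2, -3)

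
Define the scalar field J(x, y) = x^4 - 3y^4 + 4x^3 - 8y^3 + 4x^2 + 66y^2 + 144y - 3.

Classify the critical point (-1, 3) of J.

The mixed partial ∂²J/∂x∂y is 0, so the Hessian at any point is diag(J_xx, J_yy) = diag(4(3x^2 + 6x + 2), 12(-3y^2 - 4y + 11)).
At (-1, 3): H = diag(-4, -336).
Both eigenvalues are negative, so H is negative definite: a local maximum.

local maximum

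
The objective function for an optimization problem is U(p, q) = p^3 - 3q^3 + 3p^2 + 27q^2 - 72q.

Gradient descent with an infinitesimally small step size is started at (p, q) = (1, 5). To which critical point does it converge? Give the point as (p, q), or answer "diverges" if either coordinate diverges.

diverges

U is separable, so gradient descent decouples: p follows -∂U/∂p, q follows -∂U/∂q.
∂U/∂p = 3p(p + 2); at p=1 this is 9, so p decreases.
∂U/∂q = -9(q - 4)(q - 2); at q=5 this is -27, so q increases.
The q-coordinate has no critical point in that direction and runs off to infinity.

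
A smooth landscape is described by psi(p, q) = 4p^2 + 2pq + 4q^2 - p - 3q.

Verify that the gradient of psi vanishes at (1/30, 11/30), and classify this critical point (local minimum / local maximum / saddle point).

local minimum

∇psi = (8p + 2q - 1, 2p + 8q - 3); substituting (1/30, 11/30) gives ∇psi = (0, 0), so (1/30, 11/30) is indeed a critical point.
The Hessian of psi is constant: H = [[8, 2], [2, 8]].
det(H) = 8·8 − 2² = 60.
det(H) > 0 and tr(H) = 16 > 0, so H is positive definite and the point is a local minimum.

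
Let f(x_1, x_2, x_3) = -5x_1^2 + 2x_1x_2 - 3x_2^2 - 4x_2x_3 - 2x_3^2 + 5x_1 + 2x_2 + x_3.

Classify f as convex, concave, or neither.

concave

f is quadratic, so its Hessian is the constant matrix H = [[-10, 2, 0], [2, -6, -4], [0, -4, -4]].
Leading principal minors: -10, 56, -64.
Signs alternate −, +, − ⇒ H ≺ 0 ⇒ concave.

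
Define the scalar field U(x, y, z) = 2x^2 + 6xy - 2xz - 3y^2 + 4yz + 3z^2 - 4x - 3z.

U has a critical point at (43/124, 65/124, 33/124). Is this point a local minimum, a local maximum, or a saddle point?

saddle point

The Hessian is constant: H = [[4, 6, -2], [6, -6, 4], [-2, 4, 6]].
Leading principal minors: Δ₁ = 4, Δ₂ = -60, Δ₃ = -496.
The minors fit neither the all-positive nor the alternating-sign pattern, so H is indefinite: a saddle point.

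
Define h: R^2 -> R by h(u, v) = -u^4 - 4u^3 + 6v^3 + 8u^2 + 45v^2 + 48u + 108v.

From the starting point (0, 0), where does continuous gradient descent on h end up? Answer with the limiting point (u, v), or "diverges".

(-2, -2)

h is separable, so gradient descent decouples: u follows -∂h/∂u, v follows -∂h/∂v.
∂h/∂u = -4(u - 2)(u + 2)(u + 3); at u=0 this is 48, so u decreases.
∂h/∂v = 18(v + 2)(v + 3); at v=0 this is 108, so v decreases.
u converges to its nearest critical value -2 (a local min of the u-part); v converges to -2. The iterate converges to (-2, -2).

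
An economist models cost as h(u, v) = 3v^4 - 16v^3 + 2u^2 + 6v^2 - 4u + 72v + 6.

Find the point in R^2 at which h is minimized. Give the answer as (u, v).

(1, -1)

h(u,v) separates as P(u) + Q(v) + 6, so its minimum is min P + min Q + 6.
P'(u) = 4u - 4 vanishes at u ∈ {1}; Q'(v) = 12(v - 3)(v - 2)(v + 1) vanishes at v ∈ {-1, 2, 3}.
Local minima of P (where P''>0): P(1)=-2. Local minima of Q: Q(-1)=-47, Q(3)=81.
So the global minimum of h is P(1) + Q(-1) + 6 = -2 − 47 + 6 = -43, attained at (1, -1).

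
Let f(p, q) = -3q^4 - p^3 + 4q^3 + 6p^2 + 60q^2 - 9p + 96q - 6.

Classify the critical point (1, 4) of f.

saddle point

The mixed partial ∂²f/∂p∂q is 0, so the Hessian at any point is diag(f_pp, f_qq) = diag(6(-p + 2), 12(-3q^2 + 2q + 10)).
At (1, 4): H = diag(6, -360).
The eigenvalues have opposite signs, so H is indefinite: a saddle point.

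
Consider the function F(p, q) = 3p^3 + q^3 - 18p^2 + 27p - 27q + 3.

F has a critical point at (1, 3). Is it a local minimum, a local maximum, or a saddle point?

saddle point

The mixed partial ∂²F/∂p∂q is 0, so the Hessian at any point is diag(F_pp, F_qq) = diag(18(p - 2), 6q).
At (1, 3): H = diag(-18, 18).
The eigenvalues have opposite signs, so H is indefinite: a saddle point.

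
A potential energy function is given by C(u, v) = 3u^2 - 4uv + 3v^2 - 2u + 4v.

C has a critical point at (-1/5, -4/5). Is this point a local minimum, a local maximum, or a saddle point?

local minimum

The Hessian of C is constant: H = [[6, -4], [-4, 6]].
det(H) = 6·6 − (-4)² = 20.
det(H) > 0 and tr(H) = 12 > 0, so H is positive definite and the point is a local minimum.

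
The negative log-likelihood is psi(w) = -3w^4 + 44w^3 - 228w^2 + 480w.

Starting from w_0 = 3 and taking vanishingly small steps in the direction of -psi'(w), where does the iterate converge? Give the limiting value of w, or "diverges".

psi'(w) = -12(w - 5)(w - 4)(w - 2), so psi'(3) = -24.
Gradient descent moves in the -psi' direction, i.e. w is increasing.
The nearest critical point in that direction is w = 4, where psi'' = 24 > 0 (a local minimum). The iterate converges there.

4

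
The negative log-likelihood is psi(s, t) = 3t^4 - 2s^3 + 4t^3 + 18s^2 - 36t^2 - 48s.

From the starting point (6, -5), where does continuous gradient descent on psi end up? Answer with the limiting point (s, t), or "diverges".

diverges

psi is separable, so gradient descent decouples: s follows -∂psi/∂s, t follows -∂psi/∂t.
∂psi/∂s = -6(s - 4)(s - 2); at s=6 this is -48, so s increases.
∂psi/∂t = 12t(t - 2)(t + 3); at t=-5 this is -840, so t increases.
The s-coordinate has no critical point in that direction and runs off to infinity.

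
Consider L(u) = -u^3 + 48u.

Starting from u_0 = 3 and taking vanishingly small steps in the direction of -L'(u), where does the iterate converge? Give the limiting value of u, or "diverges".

L'(u) = -3(u - 4)(u + 4), so L'(3) = 21.
Gradient descent moves in the -L' direction, i.e. u is decreasing.
The nearest critical point in that direction is u = -4, where L'' = 24 > 0 (a local minimum). The iterate converges there.

-4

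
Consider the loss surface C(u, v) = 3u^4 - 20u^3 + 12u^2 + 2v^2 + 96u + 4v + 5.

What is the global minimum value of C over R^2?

C(u,v) separates as P(u) + Q(v) + 5, so its minimum is min P + min Q + 5.
P'(u) = 12(u - 4)(u - 2)(u + 1) vanishes at u ∈ {-1, 2, 4}; Q'(v) = 4v + 4 vanishes at v ∈ {-1}.
Local minima of P (where P''>0): P(-1)=-61, P(4)=64. Local minima of Q: Q(-1)=-2.
So the global minimum of C is P(-1) + Q(-1) + 5 = -61 − 2 + 5 = -58, attained at (-1, -1).

-58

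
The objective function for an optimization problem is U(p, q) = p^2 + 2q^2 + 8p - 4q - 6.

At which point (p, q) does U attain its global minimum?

U(p,q) separates as A(p) + B(q) − 6, so its minimum is min A + min B − 6.
A'(p) = 2p + 8 vanishes at p ∈ {-4}; B'(q) = 4q - 4 vanishes at q ∈ {1}.
Local minima of A (where A''>0): A(-4)=-16. Local minima of B: B(1)=-2.
So the global minimum of U is A(-4) + B(1) − 6 = -16 − 2 − 6 = -24, attained at (-4, 1).

(-4, 1)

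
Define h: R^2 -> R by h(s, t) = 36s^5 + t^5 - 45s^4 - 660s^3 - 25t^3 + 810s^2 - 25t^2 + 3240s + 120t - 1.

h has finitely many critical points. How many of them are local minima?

4

h separates as a function of s plus a function of t, so ∇h=0 decouples.
∂h/∂s = 180(s - 3)(s - 2)(s + 1)(s + 3) = 0 at s ∈ {-3, -1, 2, 3}; ∂h/∂t = 5(t - 4)(t - 1)(t + 2)(t + 3) = 0 at t ∈ {-3, -2, 1, 4}.
The Hessian is diagonal: diag(h_ss, h_tt). Second derivatives: h_ss(-3)=-10800, h_ss(-1)=4320, h_ss(2)=-2700, h_ss(3)=4320; h_tt(-3)=-140, h_tt(-2)=90, h_tt(1)=-180, h_tt(4)=630.
Local minima occur where both diagonal entries positive: (-1, -2), (-1, 4), (3, -2), (3, 4). Count: 4.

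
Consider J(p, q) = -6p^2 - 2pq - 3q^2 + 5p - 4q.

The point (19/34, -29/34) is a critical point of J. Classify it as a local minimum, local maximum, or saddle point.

The Hessian of J is constant: H = [[-12, -2], [-2, -6]].
det(H) = (-12)·(-6) − (-2)² = 68.
det(H) > 0 and tr(H) = -18 < 0, so H is negative definite and the point is a local maximum.

local maximum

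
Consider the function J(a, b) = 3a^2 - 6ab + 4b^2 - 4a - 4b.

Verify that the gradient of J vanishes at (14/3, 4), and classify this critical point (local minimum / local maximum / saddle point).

local minimum

∇J = (6a - 6b - 4, -6a + 8b - 4); substituting (14/3, 4) gives ∇J = (0, 0), so (14/3, 4) is indeed a critical point.
The Hessian of J is constant: H = [[6, -6], [-6, 8]].
det(H) = 6·8 − (-6)² = 12.
det(H) > 0 and tr(H) = 14 > 0, so H is positive definite and the point is a local minimum.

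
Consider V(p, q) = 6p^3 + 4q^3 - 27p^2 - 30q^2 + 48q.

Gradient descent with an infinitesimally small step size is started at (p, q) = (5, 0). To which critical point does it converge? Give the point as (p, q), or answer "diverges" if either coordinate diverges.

diverges

V is separable, so gradient descent decouples: p follows -∂V/∂p, q follows -∂V/∂q.
∂V/∂p = 18p(p - 3); at p=5 this is 180, so p decreases.
∂V/∂q = 12(q - 4)(q - 1); at q=0 this is 48, so q decreases.
The q-coordinate has no critical point in that direction and runs off to infinity.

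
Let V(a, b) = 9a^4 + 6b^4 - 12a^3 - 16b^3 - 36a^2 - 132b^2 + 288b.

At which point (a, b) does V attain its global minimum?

(2, -3)

V(a,b) separates as P(a) + Q(b), so its minimum is min P + min Q.
P'(a) = 36a(a - 2)(a + 1) vanishes at a ∈ {-1, 0, 2}; Q'(b) = 24(b - 4)(b - 1)(b + 3) vanishes at b ∈ {-3, 1, 4}.
Local minima of P (where P''>0): P(-1)=-15, P(2)=-96. Local minima of Q: Q(-3)=-1134, Q(4)=-448.
So the global minimum of V is P(2) + Q(-3) = -96 − 1134 = -1230, attained at (2, -3).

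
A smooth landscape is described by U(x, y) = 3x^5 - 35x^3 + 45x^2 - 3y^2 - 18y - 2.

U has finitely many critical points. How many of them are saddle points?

2

U separates as a function of x plus a function of y, so ∇U=0 decouples.
∂U/∂x = 15x(x - 2)(x - 1)(x + 3) = 0 at x ∈ {-3, 0, 1, 2}; ∂U/∂y = -6(y + 3) = 0 at y ∈ {-3}.
The Hessian is diagonal: diag(U_xx, U_yy). Second derivatives: U_xx(-3)=-900, U_xx(0)=90, U_xx(1)=-60, U_xx(2)=150; U_yy(-3)=-6.
Saddle points occur where the two diagonal entries have opposite signs: (0, -3), (2, -3). Count: 2.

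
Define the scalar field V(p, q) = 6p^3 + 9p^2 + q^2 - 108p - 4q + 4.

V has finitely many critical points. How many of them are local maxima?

V separates as a function of p plus a function of q, so ∇V=0 decouples.
∂V/∂p = 18(p - 2)(p + 3) = 0 at p ∈ {-3, 2}; ∂V/∂q = 2(q - 2) = 0 at q ∈ {2}.
The Hessian is diagonal: diag(V_pp, V_qq). Second derivatives: V_pp(-3)=-90, V_pp(2)=90; V_qq(2)=2.
Local maxima occur where both diagonal entries negative: none. Count: 0.

0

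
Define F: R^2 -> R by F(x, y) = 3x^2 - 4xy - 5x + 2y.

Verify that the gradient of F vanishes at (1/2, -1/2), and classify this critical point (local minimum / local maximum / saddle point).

∇F = (6x - 4y - 5, -4x + 2); substituting (1/2, -1/2) gives ∇F = (0, 0), so (1/2, -1/2) is indeed a critical point.
The Hessian of F is constant: H = [[6, -4], [-4, 0]].
det(H) = 6·0 − (-4)² = -16.
Since det(H) < 0, H is indefinite and the critical point is a saddle point.

saddle point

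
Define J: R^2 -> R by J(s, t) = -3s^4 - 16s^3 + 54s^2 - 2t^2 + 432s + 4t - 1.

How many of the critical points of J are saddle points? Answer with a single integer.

1

J separates as a function of s plus a function of t, so ∇J=0 decouples.
∂J/∂s = -12(s - 3)(s + 3)(s + 4) = 0 at s ∈ {-4, -3, 3}; ∂J/∂t = -4(t - 1) = 0 at t ∈ {1}.
The Hessian is diagonal: diag(J_ss, J_tt). Second derivatives: J_ss(-4)=-84, J_ss(-3)=72, J_ss(3)=-504; J_tt(1)=-4.
Saddle points occur where the two diagonal entries have opposite signs: (-3, 1). Count: 1.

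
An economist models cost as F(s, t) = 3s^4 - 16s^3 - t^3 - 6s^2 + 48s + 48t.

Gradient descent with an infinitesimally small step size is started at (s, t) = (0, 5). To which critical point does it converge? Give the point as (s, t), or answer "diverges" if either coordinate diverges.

diverges

F is separable, so gradient descent decouples: s follows -∂F/∂s, t follows -∂F/∂t.
∂F/∂s = 12(s - 4)(s - 1)(s + 1); at s=0 this is 48, so s decreases.
∂F/∂t = -3(t - 4)(t + 4); at t=5 this is -27, so t increases.
The t-coordinate has no critical point in that direction and runs off to infinity.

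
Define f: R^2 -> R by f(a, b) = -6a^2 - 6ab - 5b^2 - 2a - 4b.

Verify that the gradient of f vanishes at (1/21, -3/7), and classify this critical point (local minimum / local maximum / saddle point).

local maximum

∇f = (-12a - 6b - 2, -6a - 10b - 4); substituting (1/21, -3/7) gives ∇f = (0, 0), so (1/21, -3/7) is indeed a critical point.
The Hessian of f is constant: H = [[-12, -6], [-6, -10]].
det(H) = (-12)·(-10) − (-6)² = 84.
det(H) > 0 and tr(H) = -22 < 0, so H is negative definite and the point is a local maximum.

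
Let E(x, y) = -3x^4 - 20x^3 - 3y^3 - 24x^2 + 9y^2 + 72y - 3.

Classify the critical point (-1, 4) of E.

saddle point

The mixed partial ∂²E/∂x∂y is 0, so the Hessian at any point is diag(E_xx, E_yy) = diag(-12(3x^2 + 10x + 4), 18(-y + 1)).
At (-1, 4): H = diag(36, -54).
The eigenvalues have opposite signs, so H is indefinite: a saddle point.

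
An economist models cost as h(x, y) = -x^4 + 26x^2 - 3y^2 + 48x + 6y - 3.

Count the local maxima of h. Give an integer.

2

h separates as a function of x plus a function of y, so ∇h=0 decouples.
∂h/∂x = -4(x - 4)(x + 1)(x + 3) = 0 at x ∈ {-3, -1, 4}; ∂h/∂y = -6(y - 1) = 0 at y ∈ {1}.
The Hessian is diagonal: diag(h_xx, h_yy). Second derivatives: h_xx(-3)=-56, h_xx(-1)=40, h_xx(4)=-140; h_yy(1)=-6.
Local maxima occur where both diagonal entries negative: (-3, 1), (4, 1). Count: 2.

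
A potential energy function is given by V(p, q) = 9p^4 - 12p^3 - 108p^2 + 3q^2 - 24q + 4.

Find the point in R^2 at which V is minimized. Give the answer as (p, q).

V(p,q) separates as A(p) + B(q) + 4, so its minimum is min A + min B + 4.
A'(p) = 36p(p - 3)(p + 2) vanishes at p ∈ {-2, 0, 3}; B'(q) = 6q - 24 vanishes at q ∈ {4}.
Local minima of A (where A''>0): A(-2)=-192, A(3)=-567. Local minima of B: B(4)=-48.
So the global minimum of V is A(3) + B(4) + 4 = -567 − 48 + 4 = -611, attained at (3, 4).

(3, 4)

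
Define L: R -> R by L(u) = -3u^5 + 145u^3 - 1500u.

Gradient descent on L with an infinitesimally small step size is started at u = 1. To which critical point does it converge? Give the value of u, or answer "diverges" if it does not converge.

2

L'(u) = -15(u - 5)(u - 2)(u + 2)(u + 5), so L'(1) = -1080.
Gradient descent moves in the -L' direction, i.e. u is increasing.
The nearest critical point in that direction is u = 2, where L'' = 1260 > 0 (a local minimum). The iterate converges there.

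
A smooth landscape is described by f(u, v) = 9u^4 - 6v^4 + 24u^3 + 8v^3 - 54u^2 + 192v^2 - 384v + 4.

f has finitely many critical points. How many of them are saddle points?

f separates as a function of u plus a function of v, so ∇f=0 decouples.
∂f/∂u = 36u(u - 1)(u + 3) = 0 at u ∈ {-3, 0, 1}; ∂f/∂v = -24(v - 4)(v - 1)(v + 4) = 0 at v ∈ {-4, 1, 4}.
The Hessian is diagonal: diag(f_uu, f_vv). Second derivatives: f_uu(-3)=432, f_uu(0)=-108, f_uu(1)=144; f_vv(-4)=-960, f_vv(1)=360, f_vv(4)=-576.
Saddle points occur where the two diagonal entries have opposite signs: (-3, -4), (-3, 4), (0, 1), (1, -4), (1, 4). Count: 5.

5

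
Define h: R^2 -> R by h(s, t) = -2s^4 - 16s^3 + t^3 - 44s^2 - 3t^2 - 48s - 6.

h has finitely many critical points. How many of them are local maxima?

h separates as a function of s plus a function of t, so ∇h=0 decouples.
∂h/∂s = -8(s + 1)(s + 2)(s + 3) = 0 at s ∈ {-3, -2, -1}; ∂h/∂t = 3t(t - 2) = 0 at t ∈ {0, 2}.
The Hessian is diagonal: diag(h_ss, h_tt). Second derivatives: h_ss(-3)=-16, h_ss(-2)=8, h_ss(-1)=-16; h_tt(0)=-6, h_tt(2)=6.
Local maxima occur where both diagonal entries negative: (-3, 0), (-1, 0). Count: 2.

2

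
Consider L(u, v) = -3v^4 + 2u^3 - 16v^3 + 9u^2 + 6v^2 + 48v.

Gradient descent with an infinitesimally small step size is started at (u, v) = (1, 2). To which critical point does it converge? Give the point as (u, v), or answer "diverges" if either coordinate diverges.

L is separable, so gradient descent decouples: u follows -∂L/∂u, v follows -∂L/∂v.
∂L/∂u = 6u(u + 3); at u=1 this is 24, so u decreases.
∂L/∂v = -12(v - 1)(v + 1)(v + 4); at v=2 this is -216, so v increases.
The v-coordinate has no critical point in that direction and runs off to infinity.

diverges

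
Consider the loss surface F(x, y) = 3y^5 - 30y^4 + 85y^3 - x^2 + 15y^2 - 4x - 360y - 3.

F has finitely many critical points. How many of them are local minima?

F separates as a function of x plus a function of y, so ∇F=0 decouples.
∂F/∂x = -2(x + 2) = 0 at x ∈ {-2}; ∂F/∂y = 15(y - 4)(y - 3)(y - 2)(y + 1) = 0 at y ∈ {-1, 2, 3, 4}.
The Hessian is diagonal: diag(F_xx, F_yy). Second derivatives: F_xx(-2)=-2; F_yy(-1)=-900, F_yy(2)=90, F_yy(3)=-60, F_yy(4)=150.
Local minima occur where both diagonal entries positive: none. Count: 0.

0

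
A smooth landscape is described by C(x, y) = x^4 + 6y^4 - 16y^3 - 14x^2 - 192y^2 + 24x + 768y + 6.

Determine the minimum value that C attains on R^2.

C(x,y) separates as P(x) + Q(y) + 6, so its minimum is min P + min Q + 6.
P'(x) = 4(x - 2)(x - 1)(x + 3) vanishes at x ∈ {-3, 1, 2}; Q'(y) = 24(y - 4)(y - 2)(y + 4) vanishes at y ∈ {-4, 2, 4}.
Local minima of P (where P''>0): P(-3)=-117, P(2)=8. Local minima of Q: Q(-4)=-3584, Q(4)=512.
So the global minimum of C is P(-3) + Q(-4) + 6 = -117 − 3584 + 6 = -3695, attained at (-3, -4).

-3695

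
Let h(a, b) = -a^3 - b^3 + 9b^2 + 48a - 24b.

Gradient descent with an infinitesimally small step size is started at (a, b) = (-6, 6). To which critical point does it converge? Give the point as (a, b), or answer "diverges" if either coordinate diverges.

diverges

h is separable, so gradient descent decouples: a follows -∂h/∂a, b follows -∂h/∂b.
∂h/∂a = -3(a - 4)(a + 4); at a=-6 this is -60, so a increases.
∂h/∂b = -3(b - 4)(b - 2); at b=6 this is -24, so b increases.
The b-coordinate has no critical point in that direction and runs off to infinity.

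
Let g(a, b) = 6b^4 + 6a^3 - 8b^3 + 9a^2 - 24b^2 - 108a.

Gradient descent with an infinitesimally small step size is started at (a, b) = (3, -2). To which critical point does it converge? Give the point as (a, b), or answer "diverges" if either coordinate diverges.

g is separable, so gradient descent decouples: a follows -∂g/∂a, b follows -∂g/∂b.
∂g/∂a = 18(a - 2)(a + 3); at a=3 this is 108, so a decreases.
∂g/∂b = 24b(b - 2)(b + 1); at b=-2 this is -192, so b increases.
a converges to its nearest critical value 2 (a local min of the a-part); b converges to -1. The iterate converges to (2, -1).

(2, -1)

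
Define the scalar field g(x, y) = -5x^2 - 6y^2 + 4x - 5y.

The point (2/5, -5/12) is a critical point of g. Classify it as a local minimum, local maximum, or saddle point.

The Hessian of g is constant: H = [[-10, 0], [0, -12]].
det(H) = (-10)·(-12) − 0² = 120.
det(H) > 0 and tr(H) = -22 < 0, so H is negative definite and the point is a local maximum.

local maximum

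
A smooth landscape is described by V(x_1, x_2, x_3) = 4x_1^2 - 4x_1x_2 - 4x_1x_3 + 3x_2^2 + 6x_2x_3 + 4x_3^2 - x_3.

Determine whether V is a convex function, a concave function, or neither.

V is quadratic, so its Hessian is the constant matrix H = [[8, -4, -4], [-4, 6, 6], [-4, 6, 8]].
Leading principal minors: 8, 32, 64.
All positive ⇒ H ≻ 0 ⇒ convex.

convex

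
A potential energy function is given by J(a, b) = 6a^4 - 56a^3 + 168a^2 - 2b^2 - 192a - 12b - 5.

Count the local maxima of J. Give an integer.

1

J separates as a function of a plus a function of b, so ∇J=0 decouples.
∂J/∂a = 24(a - 4)(a - 2)(a - 1) = 0 at a ∈ {1, 2, 4}; ∂J/∂b = -4(b + 3) = 0 at b ∈ {-3}.
The Hessian is diagonal: diag(J_aa, J_bb). Second derivatives: J_aa(1)=72, J_aa(2)=-48, J_aa(4)=144; J_bb(-3)=-4.
Local maxima occur where both diagonal entries negative: (2, -3). Count: 1.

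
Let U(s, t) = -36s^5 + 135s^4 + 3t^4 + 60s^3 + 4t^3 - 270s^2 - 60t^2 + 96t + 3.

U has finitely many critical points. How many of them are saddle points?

U separates as a function of s plus a function of t, so ∇U=0 decouples.
∂U/∂s = -180s(s - 3)(s - 1)(s + 1) = 0 at s ∈ {-1, 0, 1, 3}; ∂U/∂t = 12(t - 2)(t - 1)(t + 4) = 0 at t ∈ {-4, 1, 2}.
The Hessian is diagonal: diag(U_ss, U_tt). Second derivatives: U_ss(-1)=1440, U_ss(0)=-540, U_ss(1)=720, U_ss(3)=-4320; U_tt(-4)=360, U_tt(1)=-60, U_tt(2)=72.
Saddle points occur where the two diagonal entries have opposite signs: (-1, 1), (0, -4), (0, 2), (1, 1), (3, -4), (3, 2). Count: 6.

6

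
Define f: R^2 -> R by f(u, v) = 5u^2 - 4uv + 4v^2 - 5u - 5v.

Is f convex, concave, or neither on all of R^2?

convex

f is quadratic, so its Hessian is the constant matrix H = [[10, -4], [-4, 8]].
det(H) = 64, tr(H) = 18.
det(H) > 0 and tr(H) > 0, so H is positive definite everywhere: convex.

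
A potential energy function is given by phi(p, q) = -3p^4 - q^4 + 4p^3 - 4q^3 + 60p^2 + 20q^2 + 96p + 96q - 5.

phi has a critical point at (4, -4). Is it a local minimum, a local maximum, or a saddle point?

The mixed partial ∂²phi/∂p∂q is 0, so the Hessian at any point is diag(phi_pp, phi_qq) = diag(12(-3p^2 + 2p + 10), 4(-3q^2 - 6q + 10)).
At (4, -4): H = diag(-360, -56).
Both eigenvalues are negative, so H is negative definite: a local maximum.

local maximum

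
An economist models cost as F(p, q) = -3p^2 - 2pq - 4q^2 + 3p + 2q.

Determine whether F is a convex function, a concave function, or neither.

concave

F is quadratic, so its Hessian is the constant matrix H = [[-6, -2], [-2, -8]].
det(H) = 44, tr(H) = -14.
det(H) > 0 and tr(H) < 0, so H is negative definite everywhere: concave.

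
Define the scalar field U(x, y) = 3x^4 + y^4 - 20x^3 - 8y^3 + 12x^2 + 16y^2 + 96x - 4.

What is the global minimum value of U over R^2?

-65

U(x,y) separates as P(x) + Q(y) − 4, so its minimum is min P + min Q − 4.
P'(x) = 12(x - 4)(x - 2)(x + 1) vanishes at x ∈ {-1, 2, 4}; Q'(y) = 4y(y - 4)(y - 2) vanishes at y ∈ {0, 2, 4}.
Local minima of P (where P''>0): P(-1)=-61, P(4)=64. Local minima of Q: Q(0)=0, Q(4)=0.
So the global minimum of U is P(-1) + Q(0) − 4 = -61 + 0 − 4 = -65, attained at (-1, 0).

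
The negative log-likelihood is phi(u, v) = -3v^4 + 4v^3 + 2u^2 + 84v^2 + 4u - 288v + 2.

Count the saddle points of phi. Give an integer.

phi separates as a function of u plus a function of v, so ∇phi=0 decouples.
∂phi/∂u = 4(u + 1) = 0 at u ∈ {-1}; ∂phi/∂v = -12(v - 3)(v - 2)(v + 4) = 0 at v ∈ {-4, 2, 3}.
The Hessian is diagonal: diag(phi_uu, phi_vv). Second derivatives: phi_uu(-1)=4; phi_vv(-4)=-504, phi_vv(2)=72, phi_vv(3)=-84.
Saddle points occur where the two diagonal entries have opposite signs: (-1, -4), (-1, 3). Count: 2.

2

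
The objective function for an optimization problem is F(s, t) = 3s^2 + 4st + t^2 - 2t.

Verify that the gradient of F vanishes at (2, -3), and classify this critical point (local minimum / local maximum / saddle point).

∇F = (6s + 4t, 4s + 2t - 2); substituting (2, -3) gives ∇F = (0, 0), so (2, -3) is indeed a critical point.
The Hessian of F is constant: H = [[6, 4], [4, 2]].
det(H) = 6·2 − 4² = -4.
Since det(H) < 0, H is indefinite and the critical point is a saddle point.

saddle point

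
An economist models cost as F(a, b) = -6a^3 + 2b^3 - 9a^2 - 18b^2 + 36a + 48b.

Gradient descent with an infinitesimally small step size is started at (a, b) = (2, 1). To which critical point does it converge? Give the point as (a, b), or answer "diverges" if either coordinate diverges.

diverges

F is separable, so gradient descent decouples: a follows -∂F/∂a, b follows -∂F/∂b.
∂F/∂a = -18(a - 1)(a + 2); at a=2 this is -72, so a increases.
∂F/∂b = 6(b - 4)(b - 2); at b=1 this is 18, so b decreases.
The a-coordinate has no critical point in that direction and runs off to infinity.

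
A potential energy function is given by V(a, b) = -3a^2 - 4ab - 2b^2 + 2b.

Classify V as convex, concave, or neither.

concave

V is quadratic, so its Hessian is the constant matrix H = [[-6, -4], [-4, -4]].
det(H) = 8, tr(H) = -10.
det(H) > 0 and tr(H) < 0, so H is negative definite everywhere: concave.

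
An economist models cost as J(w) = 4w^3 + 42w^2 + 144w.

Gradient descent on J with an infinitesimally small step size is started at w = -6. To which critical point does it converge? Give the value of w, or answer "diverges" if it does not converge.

diverges

J'(w) = 12(w + 3)(w + 4), so J'(-6) = 72.
Gradient descent moves in the -J' direction, i.e. w is decreasing.
There is no critical point below w=-6, and J' keeps the same sign, so the iterate runs off to −∞.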